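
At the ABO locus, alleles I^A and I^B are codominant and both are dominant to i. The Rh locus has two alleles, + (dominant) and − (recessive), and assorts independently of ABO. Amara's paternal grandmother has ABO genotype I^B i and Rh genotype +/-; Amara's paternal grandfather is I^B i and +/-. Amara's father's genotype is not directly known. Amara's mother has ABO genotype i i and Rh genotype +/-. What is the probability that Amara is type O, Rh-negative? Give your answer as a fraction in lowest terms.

1/8

Amara's father's ABO genotype from I^B i × I^B i: 1/4 I^B I^B, 1/2 I^B i, 1/4 i i.
Crossing each possibility with the mother i i and summing P(type O): 1/4·0 + 1/2·1/2 + 1/4·1 = 1/2.
Similarly for Rh via the father's Rh distribution: P(Rh-) = 1/4.
Independent loci: 1/2 × 1/4 = 1/8.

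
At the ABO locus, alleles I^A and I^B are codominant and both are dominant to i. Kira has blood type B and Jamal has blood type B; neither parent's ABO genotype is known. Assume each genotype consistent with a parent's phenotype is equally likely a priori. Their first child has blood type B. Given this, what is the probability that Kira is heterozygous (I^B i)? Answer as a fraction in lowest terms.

Possible genotypes: Kira ∈ {I^B I^B, I^B i}; Jamal ∈ {I^B I^B, I^B i}.
Weight each parental genotype pair by prior × P(type-B child):
  I^B I^B × I^B I^B: posterior weight 4/15.
  I^B I^B × I^B i: posterior weight 4/15.
  I^B i × I^B I^B: posterior weight 4/15.
  I^B i × I^B i: posterior weight 1/5.
Sum the posterior weight over pairs where Kira is I^B i: 7/15.

7/15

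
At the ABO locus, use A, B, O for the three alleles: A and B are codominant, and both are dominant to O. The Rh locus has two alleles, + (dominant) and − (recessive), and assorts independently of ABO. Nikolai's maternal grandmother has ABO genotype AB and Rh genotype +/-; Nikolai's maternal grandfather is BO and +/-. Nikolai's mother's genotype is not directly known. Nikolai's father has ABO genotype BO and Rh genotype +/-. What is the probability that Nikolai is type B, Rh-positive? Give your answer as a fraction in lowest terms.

15/32

Nikolai's mother's ABO genotype from AB × BO: 1/4 AB, 1/4 AO, 1/4 BB, 1/4 BO.
Crossing each possibility with the father BO and summing P(type B): 1/4·1/2 + 1/4·1/4 + 1/4·1 + 1/4·3/4 = 5/8.
Similarly for Rh via the mother's Rh distribution: P(Rh+) = 3/4.
Independent loci: 5/8 × 3/4 = 15/32.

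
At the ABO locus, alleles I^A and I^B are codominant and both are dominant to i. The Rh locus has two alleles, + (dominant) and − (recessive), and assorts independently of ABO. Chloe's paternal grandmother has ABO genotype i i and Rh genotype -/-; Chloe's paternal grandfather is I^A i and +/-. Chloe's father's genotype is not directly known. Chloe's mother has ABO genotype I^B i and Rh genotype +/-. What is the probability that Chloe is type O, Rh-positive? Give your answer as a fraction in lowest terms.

15/64

Chloe's father's ABO genotype from i i × I^A i: 1/2 I^A i, 1/2 i i.
Crossing each possibility with the mother I^B i and summing P(type O): 1/2·1/4 + 1/2·1/2 = 3/8.
Similarly for Rh via the father's Rh distribution: P(Rh+) = 5/8.
Independent loci: 3/8 × 5/8 = 15/64.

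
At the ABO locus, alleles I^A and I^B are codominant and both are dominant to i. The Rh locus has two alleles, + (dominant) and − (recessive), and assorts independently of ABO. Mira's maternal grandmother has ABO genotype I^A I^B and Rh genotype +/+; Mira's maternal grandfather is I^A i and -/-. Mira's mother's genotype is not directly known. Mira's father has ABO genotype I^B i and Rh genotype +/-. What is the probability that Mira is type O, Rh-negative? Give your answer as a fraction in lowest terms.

1/32

Mira's mother's ABO genotype from I^A I^B × I^A i: 1/4 I^A I^A, 1/4 I^A I^B, 1/4 I^A i, 1/4 I^B i.
Crossing each possibility with the father I^B i and summing P(type O): 1/4·0 + 1/4·0 + 1/4·1/4 + 1/4·1/4 = 1/8.
Similarly for Rh via the mother's Rh distribution: P(Rh-) = 1/4.
Independent loci: 1/8 × 1/4 = 1/32.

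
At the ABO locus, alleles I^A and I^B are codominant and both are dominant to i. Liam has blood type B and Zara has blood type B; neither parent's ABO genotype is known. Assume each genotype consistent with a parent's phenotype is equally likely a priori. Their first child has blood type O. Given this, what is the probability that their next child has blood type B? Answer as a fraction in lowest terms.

3/4

Possible genotypes: Liam ∈ {I^B I^B, I^B i}; Zara ∈ {I^B I^B, I^B i}.
Weight each parental genotype pair by prior × P(type-O child):
  I^B i × I^B i: posterior weight 1; P(next child type B) = 3/4.
Weighted sum = 3/4.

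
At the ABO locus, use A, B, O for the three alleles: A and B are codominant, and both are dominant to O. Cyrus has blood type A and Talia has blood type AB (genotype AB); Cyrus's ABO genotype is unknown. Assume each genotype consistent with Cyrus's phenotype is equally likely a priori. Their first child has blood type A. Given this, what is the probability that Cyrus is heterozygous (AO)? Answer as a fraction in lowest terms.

1/2

Possible genotypes: Cyrus ∈ {AA, AO}; Talia ∈ {AB}.
Weight each parental genotype pair by prior × P(type-A child):
  AA × AB: posterior weight 1/2.
  AO × AB: posterior weight 1/2.
Sum the posterior weight over pairs where Cyrus is AO: 1/2.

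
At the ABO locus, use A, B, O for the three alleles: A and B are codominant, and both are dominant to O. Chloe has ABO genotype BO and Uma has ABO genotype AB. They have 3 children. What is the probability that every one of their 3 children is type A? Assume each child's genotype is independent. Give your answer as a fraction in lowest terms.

1/64

ABO cross BO × AB → 1/4 A, 1/2 B, 1/4 AB.
So P(type A) = 1/4 per child.
All 3 independent: (1/4)^3 = 1/64.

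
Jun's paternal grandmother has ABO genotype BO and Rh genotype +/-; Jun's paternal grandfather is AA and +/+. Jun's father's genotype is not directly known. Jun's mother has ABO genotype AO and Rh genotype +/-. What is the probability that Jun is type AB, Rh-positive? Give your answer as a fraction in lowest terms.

7/64

Jun's father's ABO genotype from BO × AA: 1/2 AB, 1/2 AO.
Crossing each possibility with the mother AO and summing P(type AB): 1/2·1/4 + 1/2·0 = 1/8.
Similarly for Rh via the father's Rh distribution: P(Rh+) = 7/8.
Independent loci: 1/8 × 7/8 = 7/64.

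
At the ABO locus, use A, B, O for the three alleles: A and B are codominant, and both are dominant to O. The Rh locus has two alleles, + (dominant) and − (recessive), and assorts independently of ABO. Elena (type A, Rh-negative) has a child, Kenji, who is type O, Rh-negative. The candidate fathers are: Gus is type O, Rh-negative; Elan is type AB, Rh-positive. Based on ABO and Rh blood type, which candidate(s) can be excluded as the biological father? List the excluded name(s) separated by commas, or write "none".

Elan

A candidate is excluded only if no genotype consistent with his phenotype could produce a type O, Rh-negative child with a type A, Rh-negative mother.
Elan (type AB, Rh+): no genotype consistent with that phenotype can produce a type-O Rh- child with a type-A mother.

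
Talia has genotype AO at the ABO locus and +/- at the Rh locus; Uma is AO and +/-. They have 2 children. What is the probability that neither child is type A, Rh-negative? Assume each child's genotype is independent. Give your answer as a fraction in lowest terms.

169/256

ABO cross AO × AO → 1/4 O, 3/4 A.
Rh cross +/- × +/- → 3/4 Rh+, 1/4 Rh-; so P(type A, Rh-negative) = 3/4 × 1/4 = 3/16 per child.
P(not type A, Rh-negative) = 13/16 for one child; (13/16)^2 = 169/256.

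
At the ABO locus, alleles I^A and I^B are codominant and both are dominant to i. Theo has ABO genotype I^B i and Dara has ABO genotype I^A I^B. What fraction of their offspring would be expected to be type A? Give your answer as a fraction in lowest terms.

1/4

ABO cross I^B i × I^A I^B → offspring phenotypes: 1/4 A, 1/2 B, 1/4 AB.
So P(type A) = 1/4.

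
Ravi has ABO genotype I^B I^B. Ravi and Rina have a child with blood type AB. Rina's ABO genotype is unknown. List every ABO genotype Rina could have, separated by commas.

For each candidate genotype of Rina, check whether crossing it with I^B I^B can produce every observed child phenotype.
  I^A I^A → possible child types {AB} ✓
  I^A I^B → possible child types {B, AB} ✓
  I^A i → possible child types {B, AB} ✓
  I^B I^B → possible child types {B} ✗
  I^B i → possible child types {B} ✗
  i i → possible child types {B} ✗

I^A I^A, I^A I^B, I^A i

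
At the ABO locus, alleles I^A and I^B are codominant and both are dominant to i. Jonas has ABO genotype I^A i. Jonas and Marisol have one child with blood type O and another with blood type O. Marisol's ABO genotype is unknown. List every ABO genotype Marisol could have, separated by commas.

For each candidate genotype of Marisol, check whether crossing it with I^A i can produce every observed child phenotype.
  I^A I^A → possible child types {A} ✗
  I^A I^B → possible child types {A, B, AB} ✗
  I^A i → possible child types {O, A} ✓
  I^B I^B → possible child types {B, AB} ✗
  I^B i → possible child types {O, A, B, AB} ✓
  i i → possible child types {O, A} ✓

I^A i, I^B i, i i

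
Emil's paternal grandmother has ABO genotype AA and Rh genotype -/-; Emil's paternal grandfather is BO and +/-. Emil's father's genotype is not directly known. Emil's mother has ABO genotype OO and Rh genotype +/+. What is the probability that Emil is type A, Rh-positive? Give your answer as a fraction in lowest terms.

Emil's father's ABO genotype from AA × BO: 1/2 AB, 1/2 AO.
Crossing each possibility with the mother OO and summing P(type A): 1/2·1/2 + 1/2·1/2 = 1/2.
Similarly for Rh via the father's Rh distribution: P(Rh+) = 1.
Independent loci: 1/2 × 1 = 1/2.

1/2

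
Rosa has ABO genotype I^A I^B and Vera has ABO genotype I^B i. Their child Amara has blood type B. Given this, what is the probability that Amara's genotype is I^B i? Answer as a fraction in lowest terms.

Cross I^A I^B × I^B i → 1/4 I^A I^B, 1/4 I^A i, 1/4 I^B I^B, 1/4 I^B i.
Type-B genotypes among offspring: I^B I^B (1/4), I^B i (1/4); total 1/2.
P(I^B i | type B) = (1/4) / (1/2) = 1/2.

1/2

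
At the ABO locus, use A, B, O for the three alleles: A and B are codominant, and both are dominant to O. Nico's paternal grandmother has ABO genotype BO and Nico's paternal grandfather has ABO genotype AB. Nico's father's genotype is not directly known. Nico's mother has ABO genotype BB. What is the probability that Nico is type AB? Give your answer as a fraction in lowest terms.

Nico's father's ABO genotype from BO × AB: 1/4 AB, 1/4 AO, 1/4 BB, 1/4 BO.
Crossing each possibility with the mother BB and summing P(type AB): 1/4·1/2 + 1/4·1/2 + 1/4·0 + 1/4·0 = 1/4.

1/4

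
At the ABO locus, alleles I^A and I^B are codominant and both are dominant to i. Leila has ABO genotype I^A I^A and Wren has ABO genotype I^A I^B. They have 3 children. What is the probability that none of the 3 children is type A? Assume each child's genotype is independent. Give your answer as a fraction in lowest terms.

ABO cross I^A I^A × I^A I^B → 1/2 A, 1/2 AB.
So P(type A) = 1/2 per child.
P(not type A) = 1/2 for one child; (1/2)^3 = 1/8.

1/8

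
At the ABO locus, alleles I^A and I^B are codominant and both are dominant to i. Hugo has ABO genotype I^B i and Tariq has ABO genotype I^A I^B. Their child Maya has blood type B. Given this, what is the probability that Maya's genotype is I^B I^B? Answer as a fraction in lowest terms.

Cross I^B i × I^A I^B → 1/4 I^A I^B, 1/4 I^A i, 1/4 I^B I^B, 1/4 I^B i.
Type-B genotypes among offspring: I^B I^B (1/4), I^B i (1/4); total 1/2.
P(I^B I^B | type B) = (1/4) / (1/2) = 1/2.

1/2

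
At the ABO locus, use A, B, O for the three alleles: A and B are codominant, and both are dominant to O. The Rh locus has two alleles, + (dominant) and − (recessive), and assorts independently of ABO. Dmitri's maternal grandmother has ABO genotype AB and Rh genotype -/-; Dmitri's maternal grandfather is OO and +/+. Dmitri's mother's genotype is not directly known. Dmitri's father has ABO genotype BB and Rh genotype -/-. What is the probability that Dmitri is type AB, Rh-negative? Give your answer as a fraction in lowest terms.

Dmitri's mother's ABO genotype from AB × OO: 1/2 AO, 1/2 BO.
Crossing each possibility with the father BB and summing P(type AB): 1/2·1/2 + 1/2·0 = 1/4.
Similarly for Rh via the mother's Rh distribution: P(Rh-) = 1/2.
Independent loci: 1/4 × 1/2 = 1/8.

1/8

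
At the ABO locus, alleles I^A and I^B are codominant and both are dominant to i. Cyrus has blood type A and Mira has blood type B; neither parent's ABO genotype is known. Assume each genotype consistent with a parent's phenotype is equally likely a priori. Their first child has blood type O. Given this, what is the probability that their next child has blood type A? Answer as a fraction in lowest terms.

1/4

Possible genotypes: Cyrus ∈ {I^A I^A, I^A i}; Mira ∈ {I^B I^B, I^B i}.
Weight each parental genotype pair by prior × P(type-O child):
  I^A i × I^B i: posterior weight 1; P(next child type A) = 1/4.
Weighted sum = 1/4.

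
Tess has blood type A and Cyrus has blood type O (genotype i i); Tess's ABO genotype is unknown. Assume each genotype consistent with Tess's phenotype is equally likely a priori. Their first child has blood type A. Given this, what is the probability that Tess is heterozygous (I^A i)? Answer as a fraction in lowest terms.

1/3

Possible genotypes: Tess ∈ {I^A I^A, I^A i}; Cyrus ∈ {i i}.
Weight each parental genotype pair by prior × P(type-A child):
  I^A I^A × i i: posterior weight 2/3.
  I^A i × i i: posterior weight 1/3.
Sum the posterior weight over pairs where Tess is I^A i: 1/3.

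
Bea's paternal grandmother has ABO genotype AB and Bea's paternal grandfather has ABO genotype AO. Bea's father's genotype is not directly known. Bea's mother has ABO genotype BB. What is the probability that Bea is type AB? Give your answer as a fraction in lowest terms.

1/2

Bea's father's ABO genotype from AB × AO: 1/4 AA, 1/4 AB, 1/4 AO, 1/4 BO.
Crossing each possibility with the mother BB and summing P(type AB): 1/4·1 + 1/4·1/2 + 1/4·1/2 + 1/4·0 = 1/2.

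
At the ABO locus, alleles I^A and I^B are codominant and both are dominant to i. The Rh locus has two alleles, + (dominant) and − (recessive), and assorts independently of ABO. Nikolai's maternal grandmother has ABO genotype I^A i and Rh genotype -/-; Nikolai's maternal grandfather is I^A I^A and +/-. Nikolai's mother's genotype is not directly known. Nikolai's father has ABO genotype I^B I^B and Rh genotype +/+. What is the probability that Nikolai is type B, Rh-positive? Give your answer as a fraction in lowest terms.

Nikolai's mother's ABO genotype from I^A i × I^A I^A: 1/2 I^A I^A, 1/2 I^A i.
Crossing each possibility with the father I^B I^B and summing P(type B): 1/2·0 + 1/2·1/2 = 1/4.
Similarly for Rh via the mother's Rh distribution: P(Rh+) = 1.
Independent loci: 1/4 × 1 = 1/4.

1/4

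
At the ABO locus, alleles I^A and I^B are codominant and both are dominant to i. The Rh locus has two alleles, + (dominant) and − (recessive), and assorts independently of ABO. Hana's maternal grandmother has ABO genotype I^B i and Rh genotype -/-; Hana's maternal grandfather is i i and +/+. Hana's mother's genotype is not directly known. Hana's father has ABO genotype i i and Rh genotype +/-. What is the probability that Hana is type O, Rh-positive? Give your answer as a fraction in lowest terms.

9/16

Hana's mother's ABO genotype from I^B i × i i: 1/2 I^B i, 1/2 i i.
Crossing each possibility with the father i i and summing P(type O): 1/2·1/2 + 1/2·1 = 3/4.
Similarly for Rh via the mother's Rh distribution: P(Rh+) = 3/4.
Independent loci: 3/4 × 3/4 = 9/16.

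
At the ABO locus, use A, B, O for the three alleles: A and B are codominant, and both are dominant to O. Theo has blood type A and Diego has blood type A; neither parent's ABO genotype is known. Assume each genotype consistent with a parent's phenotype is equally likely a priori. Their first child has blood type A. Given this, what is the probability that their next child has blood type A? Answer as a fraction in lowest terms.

19/20

Possible genotypes: Theo ∈ {AA, AO}; Diego ∈ {AA, AO}.
Weight each parental genotype pair by prior × P(type-A child):
  AA × AA: posterior weight 4/15; P(next child type A) = 1.
  AA × AO: posterior weight 4/15; P(next child type A) = 1.
  AO × AA: posterior weight 4/15; P(next child type A) = 1.
  AO × AO: posterior weight 1/5; P(next child type A) = 3/4.
Weighted sum = 19/20.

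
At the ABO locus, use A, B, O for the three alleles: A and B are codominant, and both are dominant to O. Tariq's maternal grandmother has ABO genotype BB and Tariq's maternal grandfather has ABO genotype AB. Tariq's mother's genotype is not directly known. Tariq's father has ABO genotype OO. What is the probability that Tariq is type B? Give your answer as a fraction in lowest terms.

Tariq's mother's ABO genotype from BB × AB: 1/2 AB, 1/2 BB.
Crossing each possibility with the father OO and summing P(type B): 1/2·1/2 + 1/2·1 = 3/4.

3/4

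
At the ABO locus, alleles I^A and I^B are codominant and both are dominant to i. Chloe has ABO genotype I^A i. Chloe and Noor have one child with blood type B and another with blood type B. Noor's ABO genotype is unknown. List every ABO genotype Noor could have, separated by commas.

For each candidate genotype of Noor, check whether crossing it with I^A i can produce every observed child phenotype.
  I^A I^A → possible child types {A} ✗
  I^A I^B → possible child types {A, B, AB} ✓
  I^A i → possible child types {O, A} ✗
  I^B I^B → possible child types {B, AB} ✓
  I^B i → possible child types {O, A, B, AB} ✓
  i i → possible child types {O, A} ✗

I^A I^B, I^B I^B, I^B i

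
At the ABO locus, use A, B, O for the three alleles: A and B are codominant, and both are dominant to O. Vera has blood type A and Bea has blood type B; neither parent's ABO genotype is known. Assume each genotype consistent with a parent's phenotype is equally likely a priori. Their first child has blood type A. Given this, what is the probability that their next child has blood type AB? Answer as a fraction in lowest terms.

5/12

Possible genotypes: Vera ∈ {AA, AO}; Bea ∈ {BB, BO}.
Weight each parental genotype pair by prior × P(type-A child):
  AA × BO: posterior weight 2/3; P(next child type AB) = 1/2.
  AO × BO: posterior weight 1/3; P(next child type AB) = 1/4.
Weighted sum = 5/12.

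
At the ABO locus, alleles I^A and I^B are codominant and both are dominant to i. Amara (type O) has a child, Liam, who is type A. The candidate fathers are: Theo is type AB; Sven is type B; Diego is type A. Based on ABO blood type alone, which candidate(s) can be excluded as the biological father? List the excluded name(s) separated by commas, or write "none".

Sven

A candidate is excluded only if no genotype consistent with his phenotype could produce a type A child with a type O mother.
Sven (type B): no genotype consistent with that phenotype can produce a type-A child with a type-O mother.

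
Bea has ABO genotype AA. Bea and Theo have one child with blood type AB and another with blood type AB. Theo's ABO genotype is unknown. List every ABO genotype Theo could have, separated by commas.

AB, BB, BO

For each candidate genotype of Theo, check whether crossing it with AA can produce every observed child phenotype.
  AA → possible child types {A} ✗
  AB → possible child types {A, AB} ✓
  AO → possible child types {A} ✗
  BB → possible child types {AB} ✓
  BO → possible child types {A, AB} ✓
  OO → possible child types {A} ✗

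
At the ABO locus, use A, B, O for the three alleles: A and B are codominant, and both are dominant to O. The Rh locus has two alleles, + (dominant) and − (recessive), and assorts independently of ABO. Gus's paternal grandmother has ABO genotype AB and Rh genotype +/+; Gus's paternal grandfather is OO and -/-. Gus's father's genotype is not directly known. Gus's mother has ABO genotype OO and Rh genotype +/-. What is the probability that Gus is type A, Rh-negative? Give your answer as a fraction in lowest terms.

Gus's father's ABO genotype from AB × OO: 1/2 AO, 1/2 BO.
Crossing each possibility with the mother OO and summing P(type A): 1/2·1/2 + 1/2·0 = 1/4.
Similarly for Rh via the father's Rh distribution: P(Rh-) = 1/4.
Independent loci: 1/4 × 1/4 = 1/16.

1/16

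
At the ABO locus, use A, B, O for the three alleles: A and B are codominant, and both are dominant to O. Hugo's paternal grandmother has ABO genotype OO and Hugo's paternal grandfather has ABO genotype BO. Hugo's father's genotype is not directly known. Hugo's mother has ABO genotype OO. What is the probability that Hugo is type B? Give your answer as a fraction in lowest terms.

Hugo's father's ABO genotype from OO × BO: 1/2 BO, 1/2 OO.
Crossing each possibility with the mother OO and summing P(type B): 1/2·1/2 + 1/2·0 = 1/4.

1/4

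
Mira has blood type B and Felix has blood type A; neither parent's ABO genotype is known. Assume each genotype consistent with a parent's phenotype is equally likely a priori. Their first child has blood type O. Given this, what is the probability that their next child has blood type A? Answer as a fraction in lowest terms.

Possible genotypes: Mira ∈ {I^B I^B, I^B i}; Felix ∈ {I^A I^A, I^A i}.
Weight each parental genotype pair by prior × P(type-O child):
  I^B i × I^A i: posterior weight 1; P(next child type A) = 1/4.
Weighted sum = 1/4.

1/4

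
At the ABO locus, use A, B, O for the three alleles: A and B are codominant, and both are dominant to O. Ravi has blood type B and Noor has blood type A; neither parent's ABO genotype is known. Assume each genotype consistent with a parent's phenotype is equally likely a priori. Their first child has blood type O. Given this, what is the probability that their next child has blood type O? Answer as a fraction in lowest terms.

1/4

Possible genotypes: Ravi ∈ {BB, BO}; Noor ∈ {AA, AO}.
Weight each parental genotype pair by prior × P(type-O child):
  BO × AO: posterior weight 1; P(next child type O) = 1/4.
Weighted sum = 1/4.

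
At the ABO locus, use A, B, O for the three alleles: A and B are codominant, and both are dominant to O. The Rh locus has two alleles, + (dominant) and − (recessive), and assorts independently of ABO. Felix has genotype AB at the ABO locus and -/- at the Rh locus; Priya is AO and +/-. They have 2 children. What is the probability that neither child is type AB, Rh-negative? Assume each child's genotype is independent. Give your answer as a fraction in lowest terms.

ABO cross AB × AO → 1/2 A, 1/4 B, 1/4 AB.
Rh cross -/- × +/- → 1/2 Rh+, 1/2 Rh-; so P(type AB, Rh-negative) = 1/4 × 1/2 = 1/8 per child.
P(not type AB, Rh-negative) = 7/8 for one child; (7/8)^2 = 49/64.

49/64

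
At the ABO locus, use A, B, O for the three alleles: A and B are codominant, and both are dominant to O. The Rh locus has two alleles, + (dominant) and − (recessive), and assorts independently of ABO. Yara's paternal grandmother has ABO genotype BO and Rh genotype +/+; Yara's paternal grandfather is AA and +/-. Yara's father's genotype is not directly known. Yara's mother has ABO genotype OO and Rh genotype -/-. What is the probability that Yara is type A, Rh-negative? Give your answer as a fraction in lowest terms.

Yara's father's ABO genotype from BO × AA: 1/2 AB, 1/2 AO.
Crossing each possibility with the mother OO and summing P(type A): 1/2·1/2 + 1/2·1/2 = 1/2.
Similarly for Rh via the father's Rh distribution: P(Rh-) = 1/4.
Independent loci: 1/2 × 1/4 = 1/8.

1/8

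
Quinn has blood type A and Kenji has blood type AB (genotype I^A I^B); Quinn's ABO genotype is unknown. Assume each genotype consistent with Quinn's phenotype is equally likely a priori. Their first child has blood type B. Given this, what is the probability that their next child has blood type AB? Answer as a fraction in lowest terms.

1/4

Possible genotypes: Quinn ∈ {I^A I^A, I^A i}; Kenji ∈ {I^A I^B}.
Weight each parental genotype pair by prior × P(type-B child):
  I^A i × I^A I^B: posterior weight 1; P(next child type AB) = 1/4.
Weighted sum = 1/4.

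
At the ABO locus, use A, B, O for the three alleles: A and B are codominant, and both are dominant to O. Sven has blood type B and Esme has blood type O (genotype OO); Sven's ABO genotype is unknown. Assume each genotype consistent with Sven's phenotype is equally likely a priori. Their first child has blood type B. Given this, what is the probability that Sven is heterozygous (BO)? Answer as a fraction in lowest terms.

1/3

Possible genotypes: Sven ∈ {BB, BO}; Esme ∈ {OO}.
Weight each parental genotype pair by prior × P(type-B child):
  BB × OO: posterior weight 2/3.
  BO × OO: posterior weight 1/3.
Sum the posterior weight over pairs where Sven is BO: 1/3.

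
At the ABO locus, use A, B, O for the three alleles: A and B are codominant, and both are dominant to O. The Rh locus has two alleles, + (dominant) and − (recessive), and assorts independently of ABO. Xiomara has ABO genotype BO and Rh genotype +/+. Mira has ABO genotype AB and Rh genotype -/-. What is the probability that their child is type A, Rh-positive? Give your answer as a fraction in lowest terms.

1/4

ABO cross BO × AB → offspring phenotypes: 1/4 A, 1/2 B, 1/4 AB.
Rh cross +/+ × -/- → 1 Rh+.
Independent loci: P(type A, Rh-positive) = 1/4 × 1 = 1/4.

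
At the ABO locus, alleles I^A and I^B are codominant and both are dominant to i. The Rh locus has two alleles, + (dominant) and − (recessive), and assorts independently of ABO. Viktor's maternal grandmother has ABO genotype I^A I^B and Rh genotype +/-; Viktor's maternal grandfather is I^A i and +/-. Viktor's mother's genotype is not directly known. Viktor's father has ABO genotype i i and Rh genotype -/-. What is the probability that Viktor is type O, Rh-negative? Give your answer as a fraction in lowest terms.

1/8

Viktor's mother's ABO genotype from I^A I^B × I^A i: 1/4 I^A I^A, 1/4 I^A I^B, 1/4 I^A i, 1/4 I^B i.
Crossing each possibility with the father i i and summing P(type O): 1/4·0 + 1/4·0 + 1/4·1/2 + 1/4·1/2 = 1/4.
Similarly for Rh via the mother's Rh distribution: P(Rh-) = 1/2.
Independent loci: 1/4 × 1/2 = 1/8.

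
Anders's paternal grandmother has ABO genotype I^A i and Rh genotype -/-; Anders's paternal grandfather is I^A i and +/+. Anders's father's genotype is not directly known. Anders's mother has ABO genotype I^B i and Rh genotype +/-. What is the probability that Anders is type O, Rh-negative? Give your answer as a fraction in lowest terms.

Anders's father's ABO genotype from I^A i × I^A i: 1/4 I^A I^A, 1/2 I^A i, 1/4 i i.
Crossing each possibility with the mother I^B i and summing P(type O): 1/4·0 + 1/2·1/4 + 1/4·1/2 = 1/4.
Similarly for Rh via the father's Rh distribution: P(Rh-) = 1/4.
Independent loci: 1/4 × 1/4 = 1/16.

1/16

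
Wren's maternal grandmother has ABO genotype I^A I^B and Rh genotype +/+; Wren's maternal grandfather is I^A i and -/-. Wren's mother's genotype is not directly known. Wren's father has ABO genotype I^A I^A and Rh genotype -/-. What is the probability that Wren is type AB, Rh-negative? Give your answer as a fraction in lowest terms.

1/8

Wren's mother's ABO genotype from I^A I^B × I^A i: 1/4 I^A I^A, 1/4 I^A I^B, 1/4 I^A i, 1/4 I^B i.
Crossing each possibility with the father I^A I^A and summing P(type AB): 1/4·0 + 1/4·1/2 + 1/4·0 + 1/4·1/2 = 1/4.
Similarly for Rh via the mother's Rh distribution: P(Rh-) = 1/2.
Independent loci: 1/4 × 1/2 = 1/8.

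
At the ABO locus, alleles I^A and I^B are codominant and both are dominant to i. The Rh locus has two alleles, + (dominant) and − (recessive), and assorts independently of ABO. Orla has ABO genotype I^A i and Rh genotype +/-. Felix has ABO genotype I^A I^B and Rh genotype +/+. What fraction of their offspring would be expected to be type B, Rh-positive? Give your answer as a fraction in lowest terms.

1/4

ABO cross I^A i × I^A I^B → offspring phenotypes: 1/2 A, 1/4 B, 1/4 AB.
Rh cross +/- × +/+ → 1 Rh+.
Independent loci: P(type B, Rh-positive) = 1/4 × 1 = 1/4.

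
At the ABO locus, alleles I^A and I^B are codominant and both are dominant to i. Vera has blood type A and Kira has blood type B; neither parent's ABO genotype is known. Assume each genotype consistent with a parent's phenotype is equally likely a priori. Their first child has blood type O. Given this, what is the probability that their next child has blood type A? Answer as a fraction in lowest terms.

1/4

Possible genotypes: Vera ∈ {I^A I^A, I^A i}; Kira ∈ {I^B I^B, I^B i}.
Weight each parental genotype pair by prior × P(type-O child):
  I^A i × I^B i: posterior weight 1; P(next child type A) = 1/4.
Weighted sum = 1/4.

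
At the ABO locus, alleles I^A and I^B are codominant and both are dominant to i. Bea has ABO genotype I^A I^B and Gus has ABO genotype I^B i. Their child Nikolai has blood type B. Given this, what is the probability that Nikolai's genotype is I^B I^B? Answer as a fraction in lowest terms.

1/2

Cross I^A I^B × I^B i → 1/4 I^A I^B, 1/4 I^A i, 1/4 I^B I^B, 1/4 I^B i.
Type-B genotypes among offspring: I^B I^B (1/4), I^B i (1/4); total 1/2.
P(I^B I^B | type B) = (1/4) / (1/2) = 1/2.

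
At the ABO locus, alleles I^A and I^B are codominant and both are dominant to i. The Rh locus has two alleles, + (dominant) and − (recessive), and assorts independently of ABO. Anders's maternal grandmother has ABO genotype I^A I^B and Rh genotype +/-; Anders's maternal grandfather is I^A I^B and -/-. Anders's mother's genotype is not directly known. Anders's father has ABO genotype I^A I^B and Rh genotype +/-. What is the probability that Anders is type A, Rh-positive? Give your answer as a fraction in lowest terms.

5/32

Anders's mother's ABO genotype from I^A I^B × I^A I^B: 1/4 I^A I^A, 1/2 I^A I^B, 1/4 I^B I^B.
Crossing each possibility with the father I^A I^B and summing P(type A): 1/4·1/2 + 1/2·1/4 + 1/4·0 = 1/4.
Similarly for Rh via the mother's Rh distribution: P(Rh+) = 5/8.
Independent loci: 1/4 × 5/8 = 5/32.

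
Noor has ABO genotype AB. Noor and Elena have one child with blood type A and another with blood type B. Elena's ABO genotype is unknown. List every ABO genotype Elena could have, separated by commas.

AB, AO, BO, OO

For each candidate genotype of Elena, check whether crossing it with AB can produce every observed child phenotype.
  AA → possible child types {A, AB} ✗
  AB → possible child types {A, B, AB} ✓
  AO → possible child types {A, B, AB} ✓
  BB → possible child types {B, AB} ✗
  BO → possible child types {A, B, AB} ✓
  OO → possible child types {A, B} ✓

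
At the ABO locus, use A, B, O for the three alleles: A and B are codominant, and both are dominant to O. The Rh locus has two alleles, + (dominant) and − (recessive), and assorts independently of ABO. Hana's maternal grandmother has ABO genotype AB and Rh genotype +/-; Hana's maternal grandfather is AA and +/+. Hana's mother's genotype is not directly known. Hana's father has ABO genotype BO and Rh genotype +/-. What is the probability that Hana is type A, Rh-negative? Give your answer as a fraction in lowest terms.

3/64

Hana's mother's ABO genotype from AB × AA: 1/2 AA, 1/2 AB.
Crossing each possibility with the father BO and summing P(type A): 1/2·1/2 + 1/2·1/4 = 3/8.
Similarly for Rh via the mother's Rh distribution: P(Rh-) = 1/8.
Independent loci: 3/8 × 1/8 = 3/64.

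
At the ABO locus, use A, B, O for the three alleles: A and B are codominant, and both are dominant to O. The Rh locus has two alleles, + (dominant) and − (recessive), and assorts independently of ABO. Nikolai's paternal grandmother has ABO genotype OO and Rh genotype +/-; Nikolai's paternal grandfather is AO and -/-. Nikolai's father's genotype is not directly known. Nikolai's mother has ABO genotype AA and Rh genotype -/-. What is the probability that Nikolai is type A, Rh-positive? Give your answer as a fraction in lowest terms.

Nikolai's father's ABO genotype from OO × AO: 1/2 AO, 1/2 OO.
Crossing each possibility with the mother AA and summing P(type A): 1/2·1 + 1/2·1 = 1.
Similarly for Rh via the father's Rh distribution: P(Rh+) = 1/4.
Independent loci: 1 × 1/4 = 1/4.

1/4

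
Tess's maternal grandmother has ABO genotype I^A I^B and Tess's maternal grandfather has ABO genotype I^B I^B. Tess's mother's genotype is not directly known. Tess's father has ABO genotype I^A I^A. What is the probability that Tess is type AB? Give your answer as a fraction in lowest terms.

Tess's mother's ABO genotype from I^A I^B × I^B I^B: 1/2 I^A I^B, 1/2 I^B I^B.
Crossing each possibility with the father I^A I^A and summing P(type AB): 1/2·1/2 + 1/2·1 = 3/4.

3/4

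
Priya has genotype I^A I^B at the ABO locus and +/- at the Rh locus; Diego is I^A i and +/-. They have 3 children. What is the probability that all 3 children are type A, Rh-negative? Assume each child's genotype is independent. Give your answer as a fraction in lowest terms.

ABO cross I^A I^B × I^A i → 1/2 A, 1/4 B, 1/4 AB.
Rh cross +/- × +/- → 3/4 Rh+, 1/4 Rh-; so P(type A, Rh-negative) = 1/2 × 1/4 = 1/8 per child.
All 3 independent: (1/8)^3 = 1/512.

1/512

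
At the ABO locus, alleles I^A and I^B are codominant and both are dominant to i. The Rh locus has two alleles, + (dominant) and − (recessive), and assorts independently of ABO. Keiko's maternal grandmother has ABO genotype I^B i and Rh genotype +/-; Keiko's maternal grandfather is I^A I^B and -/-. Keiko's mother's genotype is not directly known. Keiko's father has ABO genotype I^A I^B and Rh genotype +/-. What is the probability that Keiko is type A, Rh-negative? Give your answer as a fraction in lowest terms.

Keiko's mother's ABO genotype from I^B i × I^A I^B: 1/4 I^A I^B, 1/4 I^A i, 1/4 I^B I^B, 1/4 I^B i.
Crossing each possibility with the father I^A I^B and summing P(type A): 1/4·1/4 + 1/4·1/2 + 1/4·0 + 1/4·1/4 = 1/4.
Similarly for Rh via the mother's Rh distribution: P(Rh-) = 3/8.
Independent loci: 1/4 × 3/8 = 3/32.

3/32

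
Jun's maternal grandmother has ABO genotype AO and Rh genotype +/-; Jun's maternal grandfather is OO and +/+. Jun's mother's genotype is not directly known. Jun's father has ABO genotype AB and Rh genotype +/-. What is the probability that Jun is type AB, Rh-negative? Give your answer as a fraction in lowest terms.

Jun's mother's ABO genotype from AO × OO: 1/2 AO, 1/2 OO.
Crossing each possibility with the father AB and summing P(type AB): 1/2·1/4 + 1/2·0 = 1/8.
Similarly for Rh via the mother's Rh distribution: P(Rh-) = 1/8.
Independent loci: 1/8 × 1/8 = 1/64.

1/64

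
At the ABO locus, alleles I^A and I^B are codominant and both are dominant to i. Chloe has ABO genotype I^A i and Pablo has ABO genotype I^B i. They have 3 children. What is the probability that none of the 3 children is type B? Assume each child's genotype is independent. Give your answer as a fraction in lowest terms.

27/64

ABO cross I^A i × I^B i → 1/4 O, 1/4 A, 1/4 B, 1/4 AB.
So P(type B) = 1/4 per child.
P(not type B) = 3/4 for one child; (3/4)^3 = 27/64.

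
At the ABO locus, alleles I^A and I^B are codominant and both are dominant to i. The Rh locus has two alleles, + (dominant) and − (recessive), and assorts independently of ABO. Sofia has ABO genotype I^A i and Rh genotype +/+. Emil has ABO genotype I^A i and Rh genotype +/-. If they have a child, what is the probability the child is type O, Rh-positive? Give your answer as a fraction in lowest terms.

1/4

ABO cross I^A i × I^A i → offspring phenotypes: 1/4 O, 3/4 A.
Rh cross +/+ × +/- → 1 Rh+.
Independent loci: P(type O, Rh-positive) = 1/4 × 1 = 1/4.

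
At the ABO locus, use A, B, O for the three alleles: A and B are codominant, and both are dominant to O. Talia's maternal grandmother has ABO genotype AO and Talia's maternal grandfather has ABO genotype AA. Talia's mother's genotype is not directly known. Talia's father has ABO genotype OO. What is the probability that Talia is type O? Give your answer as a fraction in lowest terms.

1/4

Talia's mother's ABO genotype from AO × AA: 1/2 AA, 1/2 AO.
Crossing each possibility with the father OO and summing P(type O): 1/2·0 + 1/2·1/2 = 1/4.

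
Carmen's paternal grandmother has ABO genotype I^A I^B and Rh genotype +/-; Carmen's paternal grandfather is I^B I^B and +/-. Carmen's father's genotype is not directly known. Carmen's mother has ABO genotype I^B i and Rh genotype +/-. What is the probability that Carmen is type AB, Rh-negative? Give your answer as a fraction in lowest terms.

1/32

Carmen's father's ABO genotype from I^A I^B × I^B I^B: 1/2 I^A I^B, 1/2 I^B I^B.
Crossing each possibility with the mother I^B i and summing P(type AB): 1/2·1/4 + 1/2·0 = 1/8.
Similarly for Rh via the father's Rh distribution: P(Rh-) = 1/4.
Independent loci: 1/8 × 1/4 = 1/32.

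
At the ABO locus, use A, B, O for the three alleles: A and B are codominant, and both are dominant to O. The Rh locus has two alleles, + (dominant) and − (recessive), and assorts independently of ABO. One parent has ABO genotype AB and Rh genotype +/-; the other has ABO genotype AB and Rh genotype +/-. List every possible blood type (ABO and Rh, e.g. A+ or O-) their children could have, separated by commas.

Gametes from AB × AB give offspring ABO genotypes AA, AB, BB, i.e. phenotypes A, B, AB.
Rh cross +/- × +/- → phenotypes Rh+, Rh-.
Combining independently: A+, A-, B+, B-, AB+, AB-.

A+, A-, B+, B-, AB+, AB-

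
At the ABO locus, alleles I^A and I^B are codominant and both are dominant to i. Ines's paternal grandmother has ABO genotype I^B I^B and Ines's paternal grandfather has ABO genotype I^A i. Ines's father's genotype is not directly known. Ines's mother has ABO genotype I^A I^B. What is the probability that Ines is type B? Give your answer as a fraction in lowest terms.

3/8

Ines's father's ABO genotype from I^B I^B × I^A i: 1/2 I^A I^B, 1/2 I^B i.
Crossing each possibility with the mother I^A I^B and summing P(type B): 1/2·1/4 + 1/2·1/2 = 3/8.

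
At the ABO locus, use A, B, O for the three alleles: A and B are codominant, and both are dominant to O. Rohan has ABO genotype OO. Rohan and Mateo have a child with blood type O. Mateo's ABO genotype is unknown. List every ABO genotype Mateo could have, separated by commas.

For each candidate genotype of Mateo, check whether crossing it with OO can produce every observed child phenotype.
  AA → possible child types {A} ✗
  AB → possible child types {A, B} ✗
  AO → possible child types {O, A} ✓
  BB → possible child types {B} ✗
  BO → possible child types {O, B} ✓
  OO → possible child types {O} ✓

AO, BO, OO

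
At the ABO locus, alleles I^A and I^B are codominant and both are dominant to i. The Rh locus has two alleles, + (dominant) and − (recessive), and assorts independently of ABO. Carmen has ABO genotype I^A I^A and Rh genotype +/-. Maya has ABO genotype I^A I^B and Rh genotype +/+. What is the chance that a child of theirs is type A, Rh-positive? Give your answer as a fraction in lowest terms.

ABO cross I^A I^A × I^A I^B → offspring phenotypes: 1/2 A, 1/2 AB.
Rh cross +/- × +/+ → 1 Rh+.
Independent loci: P(type A, Rh-positive) = 1/2 × 1 = 1/2.

1/2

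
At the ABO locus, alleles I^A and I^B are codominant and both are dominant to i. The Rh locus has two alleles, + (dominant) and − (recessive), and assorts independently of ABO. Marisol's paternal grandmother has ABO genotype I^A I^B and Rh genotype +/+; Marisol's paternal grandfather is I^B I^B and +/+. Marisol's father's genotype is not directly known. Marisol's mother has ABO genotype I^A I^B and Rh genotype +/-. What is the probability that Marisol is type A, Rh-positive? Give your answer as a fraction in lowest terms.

Marisol's father's ABO genotype from I^A I^B × I^B I^B: 1/2 I^A I^B, 1/2 I^B I^B.
Crossing each possibility with the mother I^A I^B and summing P(type A): 1/2·1/4 + 1/2·0 = 1/8.
Similarly for Rh via the father's Rh distribution: P(Rh+) = 1.
Independent loci: 1/8 × 1 = 1/8.

1/8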